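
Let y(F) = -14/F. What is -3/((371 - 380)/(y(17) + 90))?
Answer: 1516/51 ≈ 29.725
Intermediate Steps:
-3/((371 - 380)/(y(17) + 90)) = -3/((371 - 380)/(-14/17 + 90)) = -3/((-9/(-14*1/17 + 90))) = -3/((-9/(-14/17 + 90))) = -3/((-9/1516/17)) = -3/((-9*17/1516)) = -3/(-153/1516) = -3*(-1516)/153 = -1*(-1516/51) = 1516/51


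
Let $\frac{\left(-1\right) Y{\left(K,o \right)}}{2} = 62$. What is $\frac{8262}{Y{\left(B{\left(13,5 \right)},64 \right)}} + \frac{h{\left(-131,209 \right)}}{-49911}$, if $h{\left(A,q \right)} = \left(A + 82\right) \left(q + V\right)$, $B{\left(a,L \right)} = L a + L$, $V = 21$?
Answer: $- \frac{205483601}{3094482} \approx -66.403$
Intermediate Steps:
$B{\left(a,L \right)} = L + L a$
$h{\left(A,q \right)} = \left(21 + q\right) \left(82 + A\right)$ ($h{\left(A,q \right)} = \left(A + 82\right) \left(q + 21\right) = \left(82 + A\right) \left(21 + q\right) = \left(21 + q\right) \left(82 + A\right)$)
$Y{\left(K,o \right)} = -124$ ($Y{\left(K,o \right)} = \left(-2\right) 62 = -124$)
$\frac{8262}{Y{\left(B{\left(13,5 \right)},64 \right)}} + \frac{h{\left(-131,209 \right)}}{-49911} = \frac{8262}{-124} + \frac{1722 + 21 \left(-131\right) + 82 \cdot 209 - 27379}{-49911} = 8262 \left(- \frac{1}{124}\right) + \left(1722 - 2751 + 17138 - 27379\right) \left(- \frac{1}{49911}\right) = - \frac{4131}{62} - - \frac{11270}{49911} = - \frac{4131}{62} + \frac{11270}{49911} = - \frac{205483601}{3094482}$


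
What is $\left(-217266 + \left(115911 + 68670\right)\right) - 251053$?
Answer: $-283738$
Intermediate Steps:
$\left(-217266 + \left(115911 + 68670\right)\right) - 251053 = \left(-217266 + 184581\right) - 251053 = -32685 - 251053 = -283738$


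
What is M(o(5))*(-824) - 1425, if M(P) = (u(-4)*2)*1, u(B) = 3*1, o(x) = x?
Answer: -6369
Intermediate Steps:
u(B) = 3
M(P) = 6 (M(P) = (3*2)*1 = 6*1 = 6)
M(o(5))*(-824) - 1425 = 6*(-824) - 1425 = -4944 - 1425 = -6369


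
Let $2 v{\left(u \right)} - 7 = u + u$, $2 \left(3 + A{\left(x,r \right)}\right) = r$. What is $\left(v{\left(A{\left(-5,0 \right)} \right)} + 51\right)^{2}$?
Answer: $\frac{10609}{4} \approx 2652.3$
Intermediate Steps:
$A{\left(x,r \right)} = -3 + \frac{r}{2}$
$v{\left(u \right)} = \frac{7}{2} + u$ ($v{\left(u \right)} = \frac{7}{2} + \frac{u + u}{2} = \frac{7}{2} + \frac{2 u}{2} = \frac{7}{2} + u$)
$\left(v{\left(A{\left(-5,0 \right)} \right)} + 51\right)^{2} = \left(\left(\frac{7}{2} + \left(-3 + \frac{1}{2} \cdot 0\right)\right) + 51\right)^{2} = \left(\left(\frac{7}{2} + \left(-3 + 0\right)\right) + 51\right)^{2} = \left(\left(\frac{7}{2} - 3\right) + 51\right)^{2} = \left(\frac{1}{2} + 51\right)^{2} = \left(\frac{103}{2}\right)^{2} = \frac{10609}{4}$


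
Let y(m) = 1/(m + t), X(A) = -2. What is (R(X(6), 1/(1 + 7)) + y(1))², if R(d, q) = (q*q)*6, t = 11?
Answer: 289/9216 ≈ 0.031358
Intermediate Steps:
R(d, q) = 6*q² (R(d, q) = q²*6 = 6*q²)
y(m) = 1/(11 + m) (y(m) = 1/(m + 11) = 1/(11 + m))
(R(X(6), 1/(1 + 7)) + y(1))² = (6*(1/(1 + 7))² + 1/(11 + 1))² = (6*(1/8)² + 1/12)² = (6*(⅛)² + 1/12)² = (6*(1/64) + 1/12)² = (3/32 + 1/12)² = (17/96)² = 289/9216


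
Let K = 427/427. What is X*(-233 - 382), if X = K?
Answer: -615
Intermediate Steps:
K = 1 (K = 427*(1/427) = 1)
X = 1
X*(-233 - 382) = 1*(-233 - 382) = 1*(-615) = -615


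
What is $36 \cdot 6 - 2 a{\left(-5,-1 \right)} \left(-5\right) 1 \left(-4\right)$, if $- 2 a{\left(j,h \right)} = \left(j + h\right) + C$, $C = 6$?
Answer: $0$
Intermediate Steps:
$a{\left(j,h \right)} = -3 - \frac{h}{2} - \frac{j}{2}$ ($a{\left(j,h \right)} = - \frac{\left(j + h\right) + 6}{2} = - \frac{\left(h + j\right) + 6}{2} = - \frac{6 + h + j}{2} = -3 - \frac{h}{2} - \frac{j}{2}$)
$36 \cdot 6 - 2 a{\left(-5,-1 \right)} \left(-5\right) 1 \left(-4\right) = 36 \cdot 6 - 2 \left(-3 - - \frac{1}{2} - - \frac{5}{2}\right) \left(-5\right) 1 \left(-4\right) = 216 - 2 \left(-3 + \frac{1}{2} + \frac{5}{2}\right) \left(-5\right) 1 \left(-4\right) = 216 - 2 \cdot 0 \left(-5\right) 1 \left(-4\right) = 216 - 2 \cdot 0 \cdot 1 \left(-4\right) = 216 \left(-2\right) 0 \left(-4\right) = 216 \cdot 0 \left(-4\right) = 216 \cdot 0 = 0$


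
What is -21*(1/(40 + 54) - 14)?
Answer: 27615/94 ≈ 293.78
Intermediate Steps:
-21*(1/(40 + 54) - 14) = -21*(1/94 - 14) = -21*(-1315/94) = 27615/94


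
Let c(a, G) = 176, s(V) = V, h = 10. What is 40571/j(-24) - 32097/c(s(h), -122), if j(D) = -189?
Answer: -13206829/33264 ≈ -397.03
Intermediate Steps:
40571/j(-24) - 32097/c(s(h), -122) = 40571/(-189) - 32097/176 = 40571*(-1/189) - 32097*1/176 = -40571/189 - 32097/176 = -13206829/33264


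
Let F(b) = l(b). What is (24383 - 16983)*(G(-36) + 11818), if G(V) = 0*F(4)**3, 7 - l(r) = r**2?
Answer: 87453200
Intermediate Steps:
l(r) = 7 - r**2
F(b) = 7 - b**2
G(V) = 0 (G(V) = 0*(7 - 1*4**2)**3 = 0*(7 - 1*16)**3 = 0*(7 - 16)**3 = 0*(-9)**3 = 0*(-729) = 0)
(24383 - 16983)*(G(-36) + 11818) = (24383 - 16983)*(0 + 11818) = 7400*11818 = 87453200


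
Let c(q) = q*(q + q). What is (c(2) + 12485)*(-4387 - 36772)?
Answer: -514199387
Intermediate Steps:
c(q) = 2*q**2 (c(q) = q*(2*q) = 2*q**2)
(c(2) + 12485)*(-4387 - 36772) = (2*2**2 + 12485)*(-4387 - 36772) = (2*4 + 12485)*(-41159) = (8 + 12485)*(-41159) = 12493*(-41159) = -514199387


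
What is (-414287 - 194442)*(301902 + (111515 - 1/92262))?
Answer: -23218554998999437/92262 ≈ -2.5166e+11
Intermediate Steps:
(-414287 - 194442)*(301902 + (111515 - 1/92262)) = -608729*(301902 + (111515 - 1*1/92262)) = -608729*(301902 + (111515 - 1/92262)) = -608729*(301902 + 10288596929/92262) = -608729*38142679253/92262 = -23218554998999437/92262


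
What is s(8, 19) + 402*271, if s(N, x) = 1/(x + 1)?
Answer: 2178841/20 ≈ 1.0894e+5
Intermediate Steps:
s(N, x) = 1/(1 + x)
s(8, 19) + 402*271 = 1/(1 + 19) + 402*271 = 1/20 + 108942 = 2178841/20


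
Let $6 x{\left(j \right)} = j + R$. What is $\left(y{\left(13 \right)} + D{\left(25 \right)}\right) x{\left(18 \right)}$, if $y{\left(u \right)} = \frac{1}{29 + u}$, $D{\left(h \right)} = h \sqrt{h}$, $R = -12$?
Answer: $\frac{5251}{42} \approx 125.02$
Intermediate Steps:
$D{\left(h \right)} = h^{\frac{3}{2}}$
$x{\left(j \right)} = -2 + \frac{j}{6}$ ($x{\left(j \right)} = \frac{j - 12}{6} = \frac{-12 + j}{6} = -2 + \frac{j}{6}$)
$\left(y{\left(13 \right)} + D{\left(25 \right)}\right) x{\left(18 \right)} = \left(\frac{1}{29 + 13} + 25^{\frac{3}{2}}\right) \left(-2 + \frac{1}{6} \cdot 18\right) = \left(\frac{1}{42} + 125\right) \left(-2 + 3\right) = \left(\frac{1}{42} + 125\right) 1 = \frac{5251}{42} \cdot 1 = \frac{5251}{42}$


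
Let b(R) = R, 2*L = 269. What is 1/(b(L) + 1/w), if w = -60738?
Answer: 30369/4084630 ≈ 0.0074349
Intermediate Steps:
L = 269/2 (L = (1/2)*269 = 269/2 ≈ 134.50)
1/(b(L) + 1/w) = 1/(269/2 + 1/(-60738)) = 1/(269/2 - 1/60738) = 1/(4084630/30369) = 30369/4084630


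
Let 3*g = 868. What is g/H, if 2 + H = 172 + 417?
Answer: 868/1761 ≈ 0.49290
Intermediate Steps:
g = 868/3 (g = (⅓)*868 = 868/3 ≈ 289.33)
H = 587 (H = -2 + (172 + 417) = -2 + 589 = 587)
g/H = (868/3)/587 = (868/3)*(1/587) = 868/1761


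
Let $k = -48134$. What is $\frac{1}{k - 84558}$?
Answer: $- \frac{1}{132692} \approx -7.5362 \cdot 10^{-6}$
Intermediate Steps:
$\frac{1}{k - 84558} = \frac{1}{-48134 - 84558} = \frac{1}{-132692} = - \frac{1}{132692}$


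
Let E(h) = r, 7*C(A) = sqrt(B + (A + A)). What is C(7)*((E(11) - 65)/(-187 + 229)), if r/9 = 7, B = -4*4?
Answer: -I*sqrt(2)/147 ≈ -0.0096205*I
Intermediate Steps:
B = -16
r = 63 (r = 9*7 = 63)
C(A) = sqrt(-16 + 2*A)/7 (C(A) = sqrt(-16 + (A + A))/7 = sqrt(-16 + 2*A)/7)
E(h) = 63
C(7)*((E(11) - 65)/(-187 + 229)) = (sqrt(-16 + 2*7)/7)*((63 - 65)/(-187 + 229)) = (sqrt(-16 + 14)/7)*(-2/42) = (sqrt(-2)/7)*(-2*1/42) = ((I*sqrt(2))/7)*(-1/21) = (I*sqrt(2)/7)*(-1/21) = -I*sqrt(2)/147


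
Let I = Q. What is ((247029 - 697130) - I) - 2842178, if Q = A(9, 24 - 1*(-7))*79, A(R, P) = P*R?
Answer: -3314320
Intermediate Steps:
Q = 22041 (Q = ((24 - 1*(-7))*9)*79 = ((24 + 7)*9)*79 = (31*9)*79 = 279*79 = 22041)
I = 22041
((247029 - 697130) - I) - 2842178 = ((247029 - 697130) - 1*22041) - 2842178 = (-450101 - 22041) - 2842178 = -472142 - 2842178 = -3314320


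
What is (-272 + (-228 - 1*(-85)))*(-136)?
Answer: 56440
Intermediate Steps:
(-272 + (-228 - 1*(-85)))*(-136) = (-272 + (-228 + 85))*(-136) = (-272 - 143)*(-136) = -415*(-136) = 56440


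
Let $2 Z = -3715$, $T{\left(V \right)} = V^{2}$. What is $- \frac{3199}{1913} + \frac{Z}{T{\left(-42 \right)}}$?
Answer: $- \frac{18392867}{6749064} \approx -2.7252$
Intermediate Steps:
$Z = - \frac{3715}{2}$ ($Z = \frac{1}{2} \left(-3715\right) = - \frac{3715}{2} \approx -1857.5$)
$- \frac{3199}{1913} + \frac{Z}{T{\left(-42 \right)}} = - \frac{3199}{1913} - \frac{3715}{2 \left(-42\right)^{2}} = \left(-3199\right) \frac{1}{1913} - \frac{3715}{2 \cdot 1764} = - \frac{3199}{1913} - \frac{3715}{3528} = - \frac{18392867}{6749064}$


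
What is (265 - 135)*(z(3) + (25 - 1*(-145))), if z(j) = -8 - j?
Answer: 20670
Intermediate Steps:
(265 - 135)*(z(3) + (25 - 1*(-145))) = (265 - 135)*((-8 - 1*3) + (25 - 1*(-145))) = 130*((-8 - 3) + (25 + 145)) = 130*(-11 + 170) = 130*159 = 20670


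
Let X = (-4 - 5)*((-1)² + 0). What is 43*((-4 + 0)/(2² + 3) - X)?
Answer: 2537/7 ≈ 362.43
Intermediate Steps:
X = -9 (X = -9*(1 + 0) = -9*1 = -9)
43*((-4 + 0)/(2² + 3) - X) = 43*((-4 + 0)/(2² + 3) - 1*(-9)) = 43*(-4/(4 + 3) + 9) = 43*(-4/7 + 9) = 43*(59/7) = 2537/7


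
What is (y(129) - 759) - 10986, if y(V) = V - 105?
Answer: -11721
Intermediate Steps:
y(V) = -105 + V
(y(129) - 759) - 10986 = ((-105 + 129) - 759) - 10986 = (24 - 759) - 10986 = -735 - 10986 = -11721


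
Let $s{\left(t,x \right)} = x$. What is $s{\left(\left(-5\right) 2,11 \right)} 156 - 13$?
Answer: $1703$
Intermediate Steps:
$s{\left(\left(-5\right) 2,11 \right)} 156 - 13 = 11 \cdot 156 - 13 = 1716 - 13 = 1703$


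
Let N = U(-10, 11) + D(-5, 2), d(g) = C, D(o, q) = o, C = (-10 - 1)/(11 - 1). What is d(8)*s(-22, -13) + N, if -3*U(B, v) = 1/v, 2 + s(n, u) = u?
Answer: 757/66 ≈ 11.470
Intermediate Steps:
C = -11/10 ≈ -1.1000
s(n, u) = -2 + u
U(B, v) = -1/(3*v)
d(g) = -11/10
N = -166/33 (N = -1/3/11 - 5 = -1/3*1/11 - 5 = -1/33 - 5 = -166/33 ≈ -5.0303)
d(8)*s(-22, -13) + N = -11*(-2 - 13)/10 - 166/33 = -11/10*(-15) - 166/33 = 33/2 - 166/33 = 757/66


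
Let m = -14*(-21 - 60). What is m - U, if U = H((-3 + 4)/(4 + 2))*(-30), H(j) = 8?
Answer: 1374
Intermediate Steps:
U = -240 (U = 8*(-30) = -240)
m = 1134 (m = -14*(-81) = 1134)
m - U = 1134 - 1*(-240) = 1134 + 240 = 1374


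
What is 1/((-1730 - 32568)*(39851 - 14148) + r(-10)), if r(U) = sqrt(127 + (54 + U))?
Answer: -881561494/777150667703511865 - 3*sqrt(19)/777150667703511865 ≈ -1.1344e-9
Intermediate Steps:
r(U) = sqrt(181 + U)
1/((-1730 - 32568)*(39851 - 14148) + r(-10)) = 1/((-1730 - 32568)*(39851 - 14148) + sqrt(181 - 10)) = 1/(-34298*25703 + sqrt(171)) = 1/(-881561494 + 3*sqrt(19))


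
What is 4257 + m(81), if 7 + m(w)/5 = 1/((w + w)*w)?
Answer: 55401089/13122 ≈ 4222.0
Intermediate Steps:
m(w) = -35 + 5/(2*w**2) (m(w) = -35 + 5*(1/((w + w)*w)) = -35 + 5*(1/(((2*w))*w)) = -35 + 5*((1/(2*w))/w) = -35 + 5*(1/(2*w**2)) = -35 + 5/(2*w**2))
4257 + m(81) = 4257 + (-35 + (5/2)/81**2) = 4257 + (-35 + (5/2)*(1/6561)) = 4257 + (-35 + 5/13122) = 4257 - 459265/13122 = 55401089/13122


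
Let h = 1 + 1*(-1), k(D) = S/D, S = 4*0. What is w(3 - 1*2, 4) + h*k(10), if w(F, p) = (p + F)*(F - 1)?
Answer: 0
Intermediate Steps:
S = 0
w(F, p) = (-1 + F)*(F + p) (w(F, p) = (F + p)*(-1 + F) = (-1 + F)*(F + p))
k(D) = 0 (k(D) = 0/D = 0)
h = 0 (h = 1 - 1 = 0)
w(3 - 1*2, 4) + h*k(10) = ((3 - 1*2)² - (3 - 1*2) - 1*4 + (3 - 1*2)*4) + 0*0 = ((3 - 2)² - (3 - 2) - 4 + (3 - 2)*4) + 0 = (1² - 1*1 - 4 + 1*4) + 0 = (1 - 1 - 4 + 4) + 0 = 0 + 0 = 0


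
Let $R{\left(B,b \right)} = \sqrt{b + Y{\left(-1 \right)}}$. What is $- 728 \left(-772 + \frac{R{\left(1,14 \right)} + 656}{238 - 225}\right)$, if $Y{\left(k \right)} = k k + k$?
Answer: $525280 - 56 \sqrt{14} \approx 5.2507 \cdot 10^{5}$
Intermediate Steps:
$Y{\left(k \right)} = k + k^{2}$ ($Y{\left(k \right)} = k^{2} + k = k + k^{2}$)
$R{\left(B,b \right)} = \sqrt{b}$ ($R{\left(B,b \right)} = \sqrt{b - \left(1 - 1\right)} = \sqrt{b - 0} = \sqrt{b + 0} = \sqrt{b}$)
$- 728 \left(-772 + \frac{R{\left(1,14 \right)} + 656}{238 - 225}\right) = - 728 \left(-772 + \frac{\sqrt{14} + 656}{238 - 225}\right) = - 728 \left(-772 + \frac{656 + \sqrt{14}}{13}\right) = - 728 \left(-772 + \left(656 + \sqrt{14}\right) \frac{1}{13}\right) = - 728 \left(-772 + \left(\frac{656}{13} + \frac{\sqrt{14}}{13}\right)\right) = - 728 \left(- \frac{9380}{13} + \frac{\sqrt{14}}{13}\right) = 525280 - 56 \sqrt{14}$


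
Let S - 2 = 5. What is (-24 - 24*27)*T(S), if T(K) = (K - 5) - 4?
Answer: 1344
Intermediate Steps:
S = 7 (S = 2 + 5 = 7)
T(K) = -9 + K (T(K) = (-5 + K) - 4 = -9 + K)
(-24 - 24*27)*T(S) = (-24 - 24*27)*(-9 + 7) = (-24 - 648)*(-2) = -672*(-2) = 1344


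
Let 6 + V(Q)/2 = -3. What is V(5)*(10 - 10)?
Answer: 0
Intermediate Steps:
V(Q) = -18 (V(Q) = -12 + 2*(-3) = -12 - 6 = -18)
V(5)*(10 - 10) = -18*(10 - 10) = -18*0 = 0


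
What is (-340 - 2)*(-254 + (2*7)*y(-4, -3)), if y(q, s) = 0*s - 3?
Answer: 101232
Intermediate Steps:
y(q, s) = -3 (y(q, s) = 0 - 3 = -3)
(-340 - 2)*(-254 + (2*7)*y(-4, -3)) = (-340 - 2)*(-254 + (2*7)*(-3)) = -342*(-254 + 14*(-3)) = -342*(-254 - 42) = -342*(-296) = 101232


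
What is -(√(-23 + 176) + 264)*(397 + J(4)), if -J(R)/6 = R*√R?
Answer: -92136 - 1047*√17 ≈ -96453.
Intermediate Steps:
J(R) = -6*R^(3/2) (J(R) = -6*R*√R = -6*R^(3/2))
-(√(-23 + 176) + 264)*(397 + J(4)) = -(√(-23 + 176) + 264)*(397 - 6*4^(3/2)) = -(√153 + 264)*(397 - 6*8) = -(3*√17 + 264)*(397 - 48) = -(264 + 3*√17)*349 = -(92136 + 1047*√17) = -92136 - 1047*√17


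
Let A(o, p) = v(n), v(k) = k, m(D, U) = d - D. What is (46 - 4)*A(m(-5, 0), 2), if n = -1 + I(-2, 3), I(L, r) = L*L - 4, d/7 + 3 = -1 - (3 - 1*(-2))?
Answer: -42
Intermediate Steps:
d = -63 (d = -21 + 7*(-1 - (3 - 1*(-2))) = -21 + 7*(-1 - (3 + 2)) = -21 + 7*(-1 - 1*5) = -21 + 7*(-1 - 5) = -21 + 7*(-6) = -21 - 42 = -63)
I(L, r) = -4 + L**2 (I(L, r) = L**2 - 4 = -4 + L**2)
m(D, U) = -63 - D
n = -1 (n = -1 + (-4 + (-2)**2) = -1 + (-4 + 4) = -1 + 0 = -1)
A(o, p) = -1
(46 - 4)*A(m(-5, 0), 2) = (46 - 4)*(-1) = 42*(-1) = -42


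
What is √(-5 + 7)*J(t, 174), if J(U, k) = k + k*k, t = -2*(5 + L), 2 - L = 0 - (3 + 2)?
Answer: 30450*√2 ≈ 43063.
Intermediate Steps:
L = 7 (L = 2 - (0 - (3 + 2)) = 2 - (0 - 1*5) = 2 - (0 - 5) = 2 - 1*(-5) = 2 + 5 = 7)
t = -24 (t = -2*(5 + 7) = -2*12 = -24)
J(U, k) = k + k²
√(-5 + 7)*J(t, 174) = √(-5 + 7)*(174*(1 + 174)) = √2*(174*175) = √2*30450 = 30450*√2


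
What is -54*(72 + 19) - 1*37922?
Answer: -42836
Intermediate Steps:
-54*(72 + 19) - 1*37922 = -54*91 - 37922 = -4914 - 37922 = -42836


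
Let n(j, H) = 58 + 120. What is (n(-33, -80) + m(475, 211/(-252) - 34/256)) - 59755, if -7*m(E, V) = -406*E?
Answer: -32027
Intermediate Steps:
m(E, V) = 58*E (m(E, V) = -(-58)*E = 58*E)
n(j, H) = 178
(n(-33, -80) + m(475, 211/(-252) - 34/256)) - 59755 = (178 + 58*475) - 59755 = (178 + 27550) - 59755 = 27728 - 59755 = -32027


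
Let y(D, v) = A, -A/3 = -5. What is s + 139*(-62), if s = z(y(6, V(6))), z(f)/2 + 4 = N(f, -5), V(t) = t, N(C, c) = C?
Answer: -8596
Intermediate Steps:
A = 15 (A = -3*(-5) = 15)
y(D, v) = 15
z(f) = -8 + 2*f
s = 22 (s = -8 + 2*15 = -8 + 30 = 22)
s + 139*(-62) = 22 + 139*(-62) = 22 - 8618 = -8596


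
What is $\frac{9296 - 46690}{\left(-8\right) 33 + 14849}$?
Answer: $- \frac{37394}{14585} \approx -2.5639$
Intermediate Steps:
$\frac{9296 - 46690}{\left(-8\right) 33 + 14849} = - \frac{37394}{-264 + 14849} = - \frac{37394}{14585}$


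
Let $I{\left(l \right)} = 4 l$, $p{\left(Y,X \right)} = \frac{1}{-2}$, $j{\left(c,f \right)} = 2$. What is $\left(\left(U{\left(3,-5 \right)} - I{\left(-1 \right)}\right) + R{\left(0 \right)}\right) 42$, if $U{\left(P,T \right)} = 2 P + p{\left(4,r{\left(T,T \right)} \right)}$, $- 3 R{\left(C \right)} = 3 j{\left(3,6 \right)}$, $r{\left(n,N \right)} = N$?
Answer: $315$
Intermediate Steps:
$p{\left(Y,X \right)} = - \frac{1}{2}$
$R{\left(C \right)} = -2$ ($R{\left(C \right)} = - \frac{3 \cdot 2}{3} = \left(- \frac{1}{3}\right) 6 = -2$)
$U{\left(P,T \right)} = - \frac{1}{2} + 2 P$ ($U{\left(P,T \right)} = 2 P - \frac{1}{2} = - \frac{1}{2} + 2 P$)
$\left(\left(U{\left(3,-5 \right)} - I{\left(-1 \right)}\right) + R{\left(0 \right)}\right) 42 = \left(\left(\left(- \frac{1}{2} + 2 \cdot 3\right) - 4 \left(-1\right)\right) - 2\right) 42 = \left(\left(\left(- \frac{1}{2} + 6\right) - -4\right) - 2\right) 42 = \left(\left(\frac{11}{2} + 4\right) - 2\right) 42 = \left(\frac{19}{2} - 2\right) 42 = \frac{15}{2} \cdot 42 = 315$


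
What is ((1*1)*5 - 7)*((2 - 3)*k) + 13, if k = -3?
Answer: 7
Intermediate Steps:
((1*1)*5 - 7)*((2 - 3)*k) + 13 = ((1*1)*5 - 7)*((2 - 3)*(-3)) + 13 = (1*5 - 7)*(-1*(-3)) + 13 = (5 - 7)*3 + 13 = -2*3 + 13 = -6 + 13 = 7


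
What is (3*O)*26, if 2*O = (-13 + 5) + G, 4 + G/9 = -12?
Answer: -5928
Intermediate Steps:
G = -144 (G = -36 + 9*(-12) = -36 - 108 = -144)
O = -76 (O = ((-13 + 5) - 144)/2 = (-8 - 144)/2 = (1/2)*(-152) = -76)
(3*O)*26 = (3*(-76))*26 = -228*26 = -5928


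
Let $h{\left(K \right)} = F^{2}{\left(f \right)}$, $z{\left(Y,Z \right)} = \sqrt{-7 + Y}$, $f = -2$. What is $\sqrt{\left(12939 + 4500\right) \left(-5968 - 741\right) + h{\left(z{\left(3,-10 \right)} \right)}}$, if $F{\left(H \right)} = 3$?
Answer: $i \sqrt{116998242} \approx 10817.0 i$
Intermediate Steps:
$h{\left(K \right)} = 9$ ($h{\left(K \right)} = 3^{2} = 9$)
$\sqrt{\left(12939 + 4500\right) \left(-5968 - 741\right) + h{\left(z{\left(3,-10 \right)} \right)}} = \sqrt{\left(12939 + 4500\right) \left(-5968 - 741\right) + 9} = \sqrt{17439 \left(-6709\right) + 9} = \sqrt{-116998251 + 9} = \sqrt{-116998242} = i \sqrt{116998242}$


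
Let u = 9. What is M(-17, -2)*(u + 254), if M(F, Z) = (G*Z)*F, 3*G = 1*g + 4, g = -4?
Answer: 0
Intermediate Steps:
G = 0 (G = (1*(-4) + 4)/3 = (-4 + 4)/3 = (⅓)*0 = 0)
M(F, Z) = 0 (M(F, Z) = (0*Z)*F = 0*F = 0)
M(-17, -2)*(u + 254) = 0*(9 + 254) = 0*263 = 0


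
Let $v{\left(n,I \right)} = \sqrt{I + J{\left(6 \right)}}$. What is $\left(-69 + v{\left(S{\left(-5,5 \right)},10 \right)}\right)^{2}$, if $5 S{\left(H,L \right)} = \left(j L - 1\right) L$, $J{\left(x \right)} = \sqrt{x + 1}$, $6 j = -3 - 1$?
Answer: $\left(69 - \sqrt{10 + \sqrt{7}}\right)^{2} \approx 4282.9$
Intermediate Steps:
$j = - \frac{2}{3}$ ($j = \frac{-3 - 1}{6} = \frac{1}{6} \left(-4\right) = - \frac{2}{3} \approx -0.66667$)
$J{\left(x \right)} = \sqrt{1 + x}$
$S{\left(H,L \right)} = \frac{L \left(-1 - \frac{2 L}{3}\right)}{5}$ ($S{\left(H,L \right)} = \frac{\left(- \frac{2 L}{3} - 1\right) L}{5} = \frac{\left(-1 - \frac{2 L}{3}\right) L}{5} = \frac{L \left(-1 - \frac{2 L}{3}\right)}{5}$)
$v{\left(n,I \right)} = \sqrt{I + \sqrt{7}}$ ($v{\left(n,I \right)} = \sqrt{I + \sqrt{1 + 6}} = \sqrt{I + \sqrt{7}}$)
$\left(-69 + v{\left(S{\left(-5,5 \right)},10 \right)}\right)^{2} = \left(-69 + \sqrt{10 + \sqrt{7}}\right)^{2}$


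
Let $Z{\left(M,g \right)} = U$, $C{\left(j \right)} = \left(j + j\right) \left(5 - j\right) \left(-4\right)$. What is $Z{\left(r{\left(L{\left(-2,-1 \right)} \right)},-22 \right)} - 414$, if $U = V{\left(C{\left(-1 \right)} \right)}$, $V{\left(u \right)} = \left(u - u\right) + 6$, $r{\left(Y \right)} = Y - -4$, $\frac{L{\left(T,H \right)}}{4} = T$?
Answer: $-408$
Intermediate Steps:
$L{\left(T,H \right)} = 4 T$
$r{\left(Y \right)} = 4 + Y$ ($r{\left(Y \right)} = Y + 4 = 4 + Y$)
$C{\left(j \right)} = - 8 j \left(5 - j\right)$ ($C{\left(j \right)} = 2 j \left(5 - j\right) \left(-4\right) = - 8 j \left(5 - j\right)$)
$V{\left(u \right)} = 6$ ($V{\left(u \right)} = 0 + 6 = 6$)
$U = 6$
$Z{\left(M,g \right)} = 6$
$Z{\left(r{\left(L{\left(-2,-1 \right)} \right)},-22 \right)} - 414 = 6 - 414 = -408$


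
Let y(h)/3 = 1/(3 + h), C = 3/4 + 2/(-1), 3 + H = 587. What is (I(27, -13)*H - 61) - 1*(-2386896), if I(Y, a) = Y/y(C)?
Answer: 2396033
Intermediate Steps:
H = 584 (H = -3 + 587 = 584)
C = -5/4 (C = 3*(¼) + 2*(-1) = ¾ - 2 = -5/4 ≈ -1.2500)
y(h) = 3/(3 + h)
I(Y, a) = 7*Y/12 (I(Y, a) = Y/((3/(3 - 5/4))) = Y/((3/(7/4))) = Y/((3*(4/7))) = Y/(12/7) = Y*(7/12) = 7*Y/12)
(I(27, -13)*H - 61) - 1*(-2386896) = (((7/12)*27)*584 - 61) - 1*(-2386896) = ((63/4)*584 - 61) + 2386896 = (9198 - 61) + 2386896 = 9137 + 2386896 = 2396033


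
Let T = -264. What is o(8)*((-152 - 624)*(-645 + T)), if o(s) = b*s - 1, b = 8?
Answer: 44439192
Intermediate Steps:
o(s) = -1 + 8*s (o(s) = 8*s - 1 = -1 + 8*s)
o(8)*((-152 - 624)*(-645 + T)) = (-1 + 8*8)*((-152 - 624)*(-645 - 264)) = (-1 + 64)*(-776*(-909)) = 63*705384 = 44439192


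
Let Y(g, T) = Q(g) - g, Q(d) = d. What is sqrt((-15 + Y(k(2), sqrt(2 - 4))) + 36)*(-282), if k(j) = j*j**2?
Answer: -282*sqrt(21) ≈ -1292.3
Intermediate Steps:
k(j) = j**3
Y(g, T) = 0 (Y(g, T) = g - g = 0)
sqrt((-15 + Y(k(2), sqrt(2 - 4))) + 36)*(-282) = sqrt((-15 + 0) + 36)*(-282) = sqrt(-15 + 36)*(-282) = sqrt(21)*(-282) = -282*sqrt(21)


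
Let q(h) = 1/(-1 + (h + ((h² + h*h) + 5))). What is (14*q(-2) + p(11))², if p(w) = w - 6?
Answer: 1024/25 ≈ 40.960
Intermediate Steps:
p(w) = -6 + w
q(h) = 1/(4 + h + 2*h²) (q(h) = 1/(-1 + (h + ((h² + h²) + 5))) = 1/(-1 + (h + (2*h² + 5))) = 1/(-1 + (h + (5 + 2*h²))) = 1/(-1 + (5 + h + 2*h²)) = 1/(4 + h + 2*h²))
(14*q(-2) + p(11))² = (14/(4 - 2 + 2*(-2)²) + (-6 + 11))² = (14/(4 - 2 + 2*4) + 5)² = (14/(4 - 2 + 8) + 5)² = (14/10 + 5)² = (14*(⅒) + 5)² = (7/5 + 5)² = (32/5)² = 1024/25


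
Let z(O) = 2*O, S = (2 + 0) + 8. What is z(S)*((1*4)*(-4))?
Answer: -320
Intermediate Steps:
S = 10 (S = 2 + 8 = 10)
z(S)*((1*4)*(-4)) = (2*10)*((1*4)*(-4)) = 20*(4*(-4)) = 20*(-16) = -320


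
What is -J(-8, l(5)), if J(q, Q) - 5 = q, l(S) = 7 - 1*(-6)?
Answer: 3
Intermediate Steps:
l(S) = 13 (l(S) = 7 + 6 = 13)
J(q, Q) = 5 + q
-J(-8, l(5)) = -(5 - 8) = -1*(-3) = 3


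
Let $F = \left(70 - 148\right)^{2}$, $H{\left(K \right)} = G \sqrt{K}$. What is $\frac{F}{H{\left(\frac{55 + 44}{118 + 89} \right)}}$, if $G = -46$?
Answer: $- \frac{3042 \sqrt{253}}{253} \approx -191.25$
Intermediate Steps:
$H{\left(K \right)} = - 46 \sqrt{K}$
$F = 6084$ ($F = \left(-78\right)^{2} = 6084$)
$\frac{F}{H{\left(\frac{55 + 44}{118 + 89} \right)}} = \frac{6084}{\left(-46\right) \sqrt{\frac{55 + 44}{118 + 89}}} = \frac{6084}{\left(-46\right) \sqrt{\frac{99}{207}}} = \frac{6084}{\left(-46\right) \sqrt{99 \cdot \frac{1}{207}}} = \frac{6084}{\left(-46\right) \sqrt{\frac{11}{23}}} = \frac{6084}{\left(-46\right) \frac{\sqrt{253}}{23}} = \frac{6084}{\left(-2\right) \sqrt{253}} = 6084 \left(- \frac{\sqrt{253}}{506}\right) = - \frac{3042 \sqrt{253}}{253}$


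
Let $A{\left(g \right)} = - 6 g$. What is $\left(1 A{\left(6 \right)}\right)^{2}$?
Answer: $1296$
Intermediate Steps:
$A{\left(g \right)} = - 6 g$
$\left(1 A{\left(6 \right)}\right)^{2} = \left(1 \left(\left(-6\right) 6\right)\right)^{2} = \left(1 \left(-36\right)\right)^{2} = \left(-36\right)^{2} = 1296$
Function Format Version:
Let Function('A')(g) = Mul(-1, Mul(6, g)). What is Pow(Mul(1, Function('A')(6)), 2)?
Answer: 1296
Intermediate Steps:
Function('A')(g) = Mul(-6, g)
Pow(Mul(1, Function('A')(6)), 2) = Pow(Mul(1, Mul(-6, 6)), 2) = Pow(Mul(1, -36), 2) = Pow(-36, 2) = 1296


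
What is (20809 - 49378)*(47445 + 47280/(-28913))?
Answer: -39188954512845/28913 ≈ -1.3554e+9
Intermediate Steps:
(20809 - 49378)*(47445 + 47280/(-28913)) = -28569*(47445 + 47280*(-1/28913)) = -28569*(47445 - 47280/28913) = -28569*1371730005/28913 = -39188954512845/28913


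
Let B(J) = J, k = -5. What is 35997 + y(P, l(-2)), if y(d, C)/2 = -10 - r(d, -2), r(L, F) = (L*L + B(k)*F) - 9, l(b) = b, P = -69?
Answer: 26453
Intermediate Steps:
r(L, F) = -9 + L**2 - 5*F (r(L, F) = (L*L - 5*F) - 9 = (L**2 - 5*F) - 9 = -9 + L**2 - 5*F)
y(d, C) = -22 - 2*d**2 (y(d, C) = 2*(-10 - (-9 + d**2 - 5*(-2))) = 2*(-10 - (-9 + d**2 + 10)) = 2*(-10 - (1 + d**2)) = 2*(-10 + (-1 - d**2)) = 2*(-11 - d**2) = -22 - 2*d**2)
35997 + y(P, l(-2)) = 35997 + (-22 - 2*(-69)**2) = 35997 + (-22 - 2*4761) = 35997 + (-22 - 9522) = 35997 - 9544 = 26453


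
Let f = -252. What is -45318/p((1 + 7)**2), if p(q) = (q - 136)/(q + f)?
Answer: -354991/3 ≈ -1.1833e+5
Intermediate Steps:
p(q) = (-136 + q)/(-252 + q) (p(q) = (q - 136)/(q - 252) = (-136 + q)/(-252 + q))
-45318/p((1 + 7)**2) = -45318*(-252 + (1 + 7)**2)/(-136 + (1 + 7)**2) = -45318*(-252 + 8**2)/(-136 + 8**2) = -45318*(-252 + 64)/(-136 + 64) = -45318/(-72/(-188)) = -45318/((-1/188*(-72))) = -45318/18/47 = -45318*47/18 = -354991/3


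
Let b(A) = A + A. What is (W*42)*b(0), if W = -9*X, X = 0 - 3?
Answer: 0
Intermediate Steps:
X = -3
b(A) = 2*A
W = 27 (W = -9*(-3) = 27)
(W*42)*b(0) = (27*42)*(2*0) = 1134*0 = 0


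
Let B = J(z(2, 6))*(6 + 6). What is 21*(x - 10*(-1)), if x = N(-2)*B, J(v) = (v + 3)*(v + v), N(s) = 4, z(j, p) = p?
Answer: 109074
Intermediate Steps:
J(v) = 2*v*(3 + v) (J(v) = (3 + v)*(2*v) = 2*v*(3 + v))
B = 1296 (B = (2*6*(3 + 6))*(6 + 6) = (2*6*9)*12 = 108*12 = 1296)
x = 5184 (x = 4*1296 = 5184)
21*(x - 10*(-1)) = 21*(5184 - 10*(-1)) = 21*(5184 + 10) = 21*5194 = 109074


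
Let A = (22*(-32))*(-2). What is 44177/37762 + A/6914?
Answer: 179304337/130543234 ≈ 1.3735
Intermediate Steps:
A = 1408 (A = -704*(-2) = 1408)
44177/37762 + A/6914 = 44177/37762 + 1408/6914 = 44177*(1/37762) + 1408*(1/6914) = 44177/37762 + 704/3457 = 179304337/130543234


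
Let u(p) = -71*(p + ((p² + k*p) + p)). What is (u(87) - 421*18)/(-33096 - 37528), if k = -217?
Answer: -391539/35312 ≈ -11.088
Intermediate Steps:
u(p) = -71*p² + 15265*p (u(p) = -71*(p + ((p² - 217*p) + p)) = -71*(p + (p² - 216*p)) = -71*(p² - 215*p) = -71*p² + 15265*p)
(u(87) - 421*18)/(-33096 - 37528) = (71*87*(215 - 1*87) - 421*18)/(-33096 - 37528) = (71*87*(215 - 87) - 7578)/(-70624) = (71*87*128 - 7578)*(-1/70624) = (790656 - 7578)*(-1/70624) = 783078*(-1/70624) = -391539/35312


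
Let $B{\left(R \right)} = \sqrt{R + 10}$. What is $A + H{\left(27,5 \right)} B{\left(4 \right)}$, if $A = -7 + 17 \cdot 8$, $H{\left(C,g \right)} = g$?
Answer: $129 + 5 \sqrt{14} \approx 147.71$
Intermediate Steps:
$B{\left(R \right)} = \sqrt{10 + R}$
$A = 129$ ($A = -7 + 136 = 129$)
$A + H{\left(27,5 \right)} B{\left(4 \right)} = 129 + 5 \sqrt{10 + 4} = 129 + 5 \sqrt{14}$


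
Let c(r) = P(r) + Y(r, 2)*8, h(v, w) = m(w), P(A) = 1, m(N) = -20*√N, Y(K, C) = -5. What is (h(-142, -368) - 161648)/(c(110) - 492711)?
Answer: 80824/246375 + 8*I*√23/49275 ≈ 0.32805 + 0.00077862*I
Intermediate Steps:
h(v, w) = -20*√w
c(r) = -39 (c(r) = 1 - 5*8 = 1 - 40 = -39)
(h(-142, -368) - 161648)/(c(110) - 492711) = (-80*I*√23 - 161648)/(-39 - 492711) = (-80*I*√23 - 161648)/(-492750) = (-80*I*√23 - 161648)*(-1/492750) = (-161648 - 80*I*√23)*(-1/492750) = 80824/246375 + 8*I*√23/49275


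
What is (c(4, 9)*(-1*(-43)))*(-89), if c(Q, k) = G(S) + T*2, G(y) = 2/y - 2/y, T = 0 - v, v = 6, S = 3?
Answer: 45924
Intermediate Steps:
T = -6 (T = 0 - 1*6 = 0 - 6 = -6)
G(y) = 0
c(Q, k) = -12 (c(Q, k) = 0 - 6*2 = 0 - 12 = -12)
(c(4, 9)*(-1*(-43)))*(-89) = -(-12)*(-43)*(-89) = -12*43*(-89) = -516*(-89) = 45924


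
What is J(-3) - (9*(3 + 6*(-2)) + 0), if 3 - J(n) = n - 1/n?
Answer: 260/3 ≈ 86.667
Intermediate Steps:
J(n) = 3 + 1/n - n (J(n) = 3 - (n - 1/n) = 3 + (1/n - n) = 3 + 1/n - n)
J(-3) - (9*(3 + 6*(-2)) + 0) = (3 + 1/(-3) - 1*(-3)) - (9*(3 + 6*(-2)) + 0) = (3 - ⅓ + 3) - (9*(3 - 12) + 0) = 17/3 - (9*(-9) + 0) = 17/3 - (-81 + 0) = 17/3 - 1*(-81) = 17/3 + 81 = 260/3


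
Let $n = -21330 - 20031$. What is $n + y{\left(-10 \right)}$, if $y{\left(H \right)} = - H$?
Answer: $-41351$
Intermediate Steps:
$n = -41361$
$n + y{\left(-10 \right)} = -41361 - -10 = -41361 + 10 = -41351$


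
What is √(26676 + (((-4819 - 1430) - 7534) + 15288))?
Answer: √28181 ≈ 167.87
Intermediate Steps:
√(26676 + (((-4819 - 1430) - 7534) + 15288)) = √(26676 + ((-6249 - 7534) + 15288)) = √(26676 + (-13783 + 15288)) = √(26676 + 1505) = √28181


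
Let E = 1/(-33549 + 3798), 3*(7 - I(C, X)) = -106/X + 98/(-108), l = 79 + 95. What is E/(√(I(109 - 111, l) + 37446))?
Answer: -3*√10205481002/1744961294773 ≈ -1.7368e-7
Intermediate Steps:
l = 174
I(C, X) = 1183/162 + 106/(3*X) (I(C, X) = 7 - (-106/X + 98/(-108))/3 = 7 - (-106/X + 98*(-1/108))/3 = 7 - (-106/X - 49/54)/3 = 7 - (-49/54 - 106/X)/3 = 7 + (49/162 + 106/(3*X)) = 1183/162 + 106/(3*X))
E = -1/29751 (E = 1/(-29751) = -1/29751 ≈ -3.3612e-5)
E/(√(I(109 - 111, l) + 37446)) = -1/(29751*√((1/162)*(5724 + 1183*174)/174 + 37446)) = -1/(29751*√((1/162)*(1/174)*(5724 + 205842) + 37446)) = -1/(29751*√((1/162)*(1/174)*211566 + 37446)) = -1/(29751*√(35261/4698 + 37446)) = -9*√10205481002/175956569/29751 = -3*√10205481002/1744961294773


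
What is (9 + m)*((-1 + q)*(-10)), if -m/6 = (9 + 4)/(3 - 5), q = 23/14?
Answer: -2160/7 ≈ -308.57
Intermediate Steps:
q = 23/14 (q = 23*(1/14) = 23/14 ≈ 1.6429)
m = 39 (m = -6*(9 + 4)/(3 - 5) = -78/(-2) = -78*(-1)/2 = -6*(-13/2) = 39)
(9 + m)*((-1 + q)*(-10)) = (9 + 39)*((-1 + 23/14)*(-10)) = 48*((9/14)*(-10)) = 48*(-45/7) = -2160/7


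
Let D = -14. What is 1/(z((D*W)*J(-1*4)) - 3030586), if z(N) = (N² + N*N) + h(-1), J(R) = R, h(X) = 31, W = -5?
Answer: -1/2873755 ≈ -3.4798e-7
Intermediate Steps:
z(N) = 31 + 2*N² (z(N) = (N² + N*N) + 31 = (N² + N²) + 31 = 2*N² + 31 = 31 + 2*N²)
1/(z((D*W)*J(-1*4)) - 3030586) = 1/((31 + 2*((-14*(-5))*(-1*4))²) - 3030586) = 1/((31 + 2*(70*(-4))²) - 3030586) = 1/((31 + 2*(-280)²) - 3030586) = 1/((31 + 2*78400) - 3030586) = 1/((31 + 156800) - 3030586) = 1/(156831 - 3030586) = 1/(-2873755) = -1/2873755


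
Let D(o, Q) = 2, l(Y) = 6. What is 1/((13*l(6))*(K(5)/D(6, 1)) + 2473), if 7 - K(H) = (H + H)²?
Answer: -1/1154 ≈ -0.00086655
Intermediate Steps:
K(H) = 7 - 4*H² (K(H) = 7 - (H + H)² = 7 - (2*H)² = 7 - 4*H²)
1/((13*l(6))*(K(5)/D(6, 1)) + 2473) = 1/((13*6)*((7 - 4*5²)/2) + 2473) = 1/(78*((7 - 4*25)*(½)) + 2473) = 1/(78*((7 - 100)*(½)) + 2473) = 1/(78*(-93*½) + 2473) = 1/(78*(-93/2) + 2473) = 1/(-3627 + 2473) = 1/(-1154) = -1/1154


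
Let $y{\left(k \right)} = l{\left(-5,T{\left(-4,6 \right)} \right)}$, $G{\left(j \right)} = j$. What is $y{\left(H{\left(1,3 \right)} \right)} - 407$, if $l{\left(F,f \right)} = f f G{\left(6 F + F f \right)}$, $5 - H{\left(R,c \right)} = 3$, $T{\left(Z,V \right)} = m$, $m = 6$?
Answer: $-2567$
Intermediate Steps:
$T{\left(Z,V \right)} = 6$
$H{\left(R,c \right)} = 2$ ($H{\left(R,c \right)} = 5 - 3 = 2$)
$l{\left(F,f \right)} = f^{2} \left(6 F + F f\right)$ ($l{\left(F,f \right)} = f f \left(6 F + F f\right) = f^{2} \left(6 F + F f\right)$)
$y{\left(k \right)} = -2160$ ($y{\left(k \right)} = - 5 \cdot 6^{2} \left(6 + 6\right) = \left(-5\right) 36 \cdot 12 = -2160$)
$y{\left(H{\left(1,3 \right)} \right)} - 407 = -2160 - 407 = -2567$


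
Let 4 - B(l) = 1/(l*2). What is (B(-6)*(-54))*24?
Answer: -5292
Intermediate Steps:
B(l) = 4 - 1/(2*l) (B(l) = 4 - 1/(l*2) = 4 - 1/(2*l))
(B(-6)*(-54))*24 = ((4 - ½/(-6))*(-54))*24 = ((4 - ½*(-⅙))*(-54))*24 = ((4 + 1/12)*(-54))*24 = ((49/12)*(-54))*24 = -441/2*24 = -5292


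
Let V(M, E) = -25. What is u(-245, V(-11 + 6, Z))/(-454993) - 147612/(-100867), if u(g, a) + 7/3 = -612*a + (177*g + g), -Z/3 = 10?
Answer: 210054620527/137681336793 ≈ 1.5257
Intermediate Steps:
Z = -30 (Z = -3*10 = -30)
u(g, a) = -7/3 - 612*a + 178*g (u(g, a) = -7/3 + (-612*a + (177*g + g)) = -7/3 + (-612*a + 178*g) = -7/3 - 612*a + 178*g)
u(-245, V(-11 + 6, Z))/(-454993) - 147612/(-100867) = (-7/3 - 612*(-25) + 178*(-245))/(-454993) - 147612/(-100867) = (-7/3 + 15300 - 43610)*(-1/454993) - 147612*(-1/100867) = -84937/3*(-1/454993) + 147612/100867 = 84937/1364979 + 147612/100867 = 210054620527/137681336793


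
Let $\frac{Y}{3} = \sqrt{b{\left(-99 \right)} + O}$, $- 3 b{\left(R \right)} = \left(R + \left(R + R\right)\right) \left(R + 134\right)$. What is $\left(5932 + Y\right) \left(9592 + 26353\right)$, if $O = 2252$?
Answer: $213225740 + 107835 \sqrt{5717} \approx 2.2138 \cdot 10^{8}$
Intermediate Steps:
$b{\left(R \right)} = - R \left(134 + R\right)$ ($b{\left(R \right)} = - \frac{\left(R + \left(R + R\right)\right) \left(R + 134\right)}{3} = - \frac{\left(R + 2 R\right) \left(134 + R\right)}{3} = - \frac{3 R \left(134 + R\right)}{3} = - R \left(134 + R\right)$)
$Y = 3 \sqrt{5717}$ ($Y = 3 \sqrt{\left(-1\right) \left(-99\right) \left(134 - 99\right) + 2252} = 3 \sqrt{\left(-1\right) \left(-99\right) 35 + 2252} = 3 \sqrt{3465 + 2252} = 3 \sqrt{5717} \approx 226.83$)
$\left(5932 + Y\right) \left(9592 + 26353\right) = \left(5932 + 3 \sqrt{5717}\right) \left(9592 + 26353\right) = \left(5932 + 3 \sqrt{5717}\right) 35945 = 213225740 + 107835 \sqrt{5717}$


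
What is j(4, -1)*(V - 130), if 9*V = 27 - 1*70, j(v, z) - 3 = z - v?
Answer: 2426/9 ≈ 269.56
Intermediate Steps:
j(v, z) = 3 + z - v (j(v, z) = 3 + (z - v) = 3 + z - v)
V = -43/9 (V = (27 - 1*70)/9 = (27 - 70)/9 = (⅑)*(-43) = -43/9 ≈ -4.7778)
j(4, -1)*(V - 130) = (3 - 1 - 1*4)*(-43/9 - 130) = (3 - 1 - 4)*(-1213/9) = -2*(-1213/9) = 2426/9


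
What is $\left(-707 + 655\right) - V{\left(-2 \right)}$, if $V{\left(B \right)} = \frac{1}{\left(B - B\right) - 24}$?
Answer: $- \frac{1247}{24} \approx -51.958$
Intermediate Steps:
$V{\left(B \right)} = - \frac{1}{24}$ ($V{\left(B \right)} = \frac{1}{0 - 24} = \frac{1}{-24} = - \frac{1}{24}$)
$\left(-707 + 655\right) - V{\left(-2 \right)} = \left(-707 + 655\right) - - \frac{1}{24} = -52 + \frac{1}{24} = - \frac{1247}{24}$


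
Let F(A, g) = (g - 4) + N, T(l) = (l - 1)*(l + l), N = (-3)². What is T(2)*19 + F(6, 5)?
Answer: 86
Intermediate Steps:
N = 9
T(l) = 2*l*(-1 + l) (T(l) = (-1 + l)*(2*l) = 2*l*(-1 + l))
F(A, g) = 5 + g (F(A, g) = (g - 4) + 9 = (-4 + g) + 9 = 5 + g)
T(2)*19 + F(6, 5) = (2*2*(-1 + 2))*19 + (5 + 5) = (2*2*1)*19 + 10 = 4*19 + 10 = 76 + 10 = 86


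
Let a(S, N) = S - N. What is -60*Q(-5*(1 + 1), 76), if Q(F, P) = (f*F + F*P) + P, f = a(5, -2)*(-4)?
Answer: 24240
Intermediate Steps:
f = -28 (f = (5 - 1*(-2))*(-4) = (5 + 2)*(-4) = 7*(-4) = -28)
Q(F, P) = P - 28*F + F*P (Q(F, P) = (-28*F + F*P) + P = P - 28*F + F*P)
-60*Q(-5*(1 + 1), 76) = -60*(76 - (-140)*(1 + 1) - 5*(1 + 1)*76) = -60*(76 - (-140)*2 - 5*2*76) = -60*(76 - 28*(-10) - 10*76) = -60*(76 + 280 - 760) = -60*(-404) = 24240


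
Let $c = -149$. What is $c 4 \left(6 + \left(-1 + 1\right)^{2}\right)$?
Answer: $-3576$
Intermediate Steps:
$c 4 \left(6 + \left(-1 + 1\right)^{2}\right) = - 149 \cdot 4 \left(6 + \left(-1 + 1\right)^{2}\right) = - 149 \cdot 4 \left(6 + 0^{2}\right) = - 149 \cdot 4 \left(6 + 0\right) = - 149 \cdot 4 \cdot 6 = \left(-149\right) 24 = -3576$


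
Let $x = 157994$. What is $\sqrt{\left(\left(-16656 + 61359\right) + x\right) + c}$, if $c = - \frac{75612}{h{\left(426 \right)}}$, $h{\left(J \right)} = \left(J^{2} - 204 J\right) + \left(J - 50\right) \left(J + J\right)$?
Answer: $\frac{6 \sqrt{6731611592551}}{34577} \approx 450.22$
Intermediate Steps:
$h{\left(J \right)} = J^{2} - 204 J + 2 J \left(-50 + J\right)$ ($h{\left(J \right)} = \left(J^{2} - 204 J\right) + \left(-50 + J\right) 2 J = \left(J^{2} - 204 J\right) + 2 J \left(-50 + J\right) = J^{2} - 204 J + 2 J \left(-50 + J\right)$)
$c = - \frac{6301}{34577}$ ($c = - \frac{75612}{426 \left(-304 + 3 \cdot 426\right)} = - \frac{75612}{426 \left(-304 + 1278\right)} = - \frac{75612}{426 \cdot 974} = - \frac{75612}{414924} = \left(-75612\right) \frac{1}{414924} = - \frac{6301}{34577} \approx -0.18223$)
$\sqrt{\left(\left(-16656 + 61359\right) + x\right) + c} = \sqrt{\left(\left(-16656 + 61359\right) + 157994\right) - \frac{6301}{34577}} = \sqrt{\left(44703 + 157994\right) - \frac{6301}{34577}} = \sqrt{202697 - \frac{6301}{34577}} = \sqrt{\frac{7008647868}{34577}} = \frac{6 \sqrt{6731611592551}}{34577}$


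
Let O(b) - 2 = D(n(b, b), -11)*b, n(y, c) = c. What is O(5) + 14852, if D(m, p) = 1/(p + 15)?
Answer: 59421/4 ≈ 14855.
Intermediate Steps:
D(m, p) = 1/(15 + p)
O(b) = 2 + b/4 (O(b) = 2 + b/(15 - 11) = 2 + b/4)
O(5) + 14852 = (2 + (¼)*5) + 14852 = (2 + 5/4) + 14852 = 13/4 + 14852 = 59421/4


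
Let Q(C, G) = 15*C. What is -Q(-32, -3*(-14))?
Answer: 480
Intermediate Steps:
-Q(-32, -3*(-14)) = -15*(-32) = -1*(-480) = 480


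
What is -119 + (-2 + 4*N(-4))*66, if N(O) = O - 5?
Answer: -2627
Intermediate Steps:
N(O) = -5 + O
-119 + (-2 + 4*N(-4))*66 = -119 + (-2 + 4*(-5 - 4))*66 = -119 + (-2 + 4*(-9))*66 = -119 + (-2 - 36)*66 = -119 - 38*66 = -119 - 2508 = -2627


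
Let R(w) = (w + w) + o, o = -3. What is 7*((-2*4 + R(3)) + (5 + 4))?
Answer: 28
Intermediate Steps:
R(w) = -3 + 2*w (R(w) = (w + w) - 3 = 2*w - 3 = -3 + 2*w)
7*((-2*4 + R(3)) + (5 + 4)) = 7*((-2*4 + (-3 + 2*3)) + (5 + 4)) = 7*((-8 + (-3 + 6)) + 9) = 7*((-8 + 3) + 9) = 7*(-5 + 9) = 7*4 = 28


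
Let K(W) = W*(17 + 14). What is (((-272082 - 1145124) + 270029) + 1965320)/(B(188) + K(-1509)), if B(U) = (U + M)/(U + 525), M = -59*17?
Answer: -583335959/33354242 ≈ -17.489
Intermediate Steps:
M = -1003
B(U) = (-1003 + U)/(525 + U) (B(U) = (U - 1003)/(U + 525) = (-1003 + U)/(525 + U))
K(W) = 31*W (K(W) = W*31 = 31*W)
(((-272082 - 1145124) + 270029) + 1965320)/(B(188) + K(-1509)) = (((-272082 - 1145124) + 270029) + 1965320)/((-1003 + 188)/(525 + 188) + 31*(-1509)) = ((-1417206 + 270029) + 1965320)/(-815/713 - 46779) = (-1147177 + 1965320)/((1/713)*(-815) - 46779) = 818143/(-815/713 - 46779) = 818143/(-33354242/713) = 818143*(-713/33354242) = -583335959/33354242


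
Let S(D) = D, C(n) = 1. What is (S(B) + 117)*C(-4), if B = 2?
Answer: 119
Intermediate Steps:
(S(B) + 117)*C(-4) = (2 + 117)*1 = 119*1 = 119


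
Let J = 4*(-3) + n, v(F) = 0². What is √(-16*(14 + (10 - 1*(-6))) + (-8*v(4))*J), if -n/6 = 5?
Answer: 4*I*√30 ≈ 21.909*I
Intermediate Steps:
n = -30 (n = -6*5 = -30)
v(F) = 0
J = -42 (J = 4*(-3) - 30 = -12 - 30 = -42)
√(-16*(14 + (10 - 1*(-6))) + (-8*v(4))*J) = √(-16*(14 + (10 - 1*(-6))) - 8*0*(-42)) = √(-16*(14 + (10 + 6)) + 0*(-42)) = √(-16*(14 + 16) + 0) = √(-16*30 + 0) = √(-480 + 0) = √(-480) = 4*I*√30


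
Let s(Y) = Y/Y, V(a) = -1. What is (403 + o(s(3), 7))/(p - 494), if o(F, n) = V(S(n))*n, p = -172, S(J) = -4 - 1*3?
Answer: -22/37 ≈ -0.59459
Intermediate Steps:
S(J) = -7 (S(J) = -4 - 3 = -7)
s(Y) = 1
o(F, n) = -n
(403 + o(s(3), 7))/(p - 494) = (403 - 1*7)/(-172 - 494) = (403 - 7)/(-666) = 396*(-1/666) = -22/37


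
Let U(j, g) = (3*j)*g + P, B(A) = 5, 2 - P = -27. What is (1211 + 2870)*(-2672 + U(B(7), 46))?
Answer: -7970193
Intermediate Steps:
P = 29 (P = 2 - 1*(-27) = 2 + 27 = 29)
U(j, g) = 29 + 3*g*j (U(j, g) = (3*j)*g + 29 = 3*g*j + 29 = 29 + 3*g*j)
(1211 + 2870)*(-2672 + U(B(7), 46)) = (1211 + 2870)*(-2672 + (29 + 3*46*5)) = 4081*(-2672 + (29 + 690)) = 4081*(-2672 + 719) = 4081*(-1953) = -7970193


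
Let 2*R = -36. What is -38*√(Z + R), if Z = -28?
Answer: -38*I*√46 ≈ -257.73*I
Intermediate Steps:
R = -18 (R = (½)*(-36) = -18)
-38*√(Z + R) = -38*√(-28 - 18) = -38*I*√46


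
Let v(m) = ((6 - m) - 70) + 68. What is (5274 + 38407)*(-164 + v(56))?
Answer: -9435096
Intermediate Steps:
v(m) = 4 - m (v(m) = (-64 - m) + 68 = 4 - m)
(5274 + 38407)*(-164 + v(56)) = (5274 + 38407)*(-164 + (4 - 1*56)) = 43681*(-164 + (4 - 56)) = 43681*(-164 - 52) = 43681*(-216) = -9435096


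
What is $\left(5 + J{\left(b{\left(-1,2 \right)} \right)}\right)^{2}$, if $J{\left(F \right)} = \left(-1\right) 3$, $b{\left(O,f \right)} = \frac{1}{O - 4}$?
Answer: $4$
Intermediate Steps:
$b{\left(O,f \right)} = \frac{1}{-4 + O}$
$J{\left(F \right)} = -3$
$\left(5 + J{\left(b{\left(-1,2 \right)} \right)}\right)^{2} = \left(5 - 3\right)^{2} = 2^{2} = 4$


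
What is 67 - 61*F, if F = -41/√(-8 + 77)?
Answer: 67 + 2501*√69/69 ≈ 368.08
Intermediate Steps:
F = -41*√69/69 ≈ -4.9358
67 - 61*F = 67 - (-2501)*√69/69 = 67 + 2501*√69/69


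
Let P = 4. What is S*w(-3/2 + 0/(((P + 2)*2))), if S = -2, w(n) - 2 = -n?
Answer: -7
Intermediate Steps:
w(n) = 2 - n
S*w(-3/2 + 0/(((P + 2)*2))) = -2*(2 - (-3/2 + 0/(((4 + 2)*2)))) = -2*(2 - (-3*½ + 0/((6*2)))) = -2*(2 - (-3/2 + 0/12)) = -2*(2 - (-3/2 + 0*(1/12))) = -2*(2 - (-3/2 + 0)) = -2*(2 - 1*(-3/2)) = -2*(2 + 3/2) = -2*7/2 = -7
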